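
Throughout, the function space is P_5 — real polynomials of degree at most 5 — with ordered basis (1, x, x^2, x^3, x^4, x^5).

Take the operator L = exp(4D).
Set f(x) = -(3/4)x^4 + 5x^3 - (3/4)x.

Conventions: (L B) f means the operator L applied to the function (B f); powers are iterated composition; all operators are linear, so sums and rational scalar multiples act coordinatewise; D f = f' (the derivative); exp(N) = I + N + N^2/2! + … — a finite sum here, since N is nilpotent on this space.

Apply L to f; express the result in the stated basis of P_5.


order-1 term: -12x^3 + 60x^2 - 3
order-2 term: -72x^2 + 240x
order-3 term: -192x + 320
order-4 term: -192
the series for exp(4D) f terminates at order 4
exp(4D) f = -(3/4)x^4 - 7x^3 - 12x^2 + (189/4)x + 125

the result is g(x) = -(3/4)x^4 - 7x^3 - 12x^2 + (189/4)x + 125


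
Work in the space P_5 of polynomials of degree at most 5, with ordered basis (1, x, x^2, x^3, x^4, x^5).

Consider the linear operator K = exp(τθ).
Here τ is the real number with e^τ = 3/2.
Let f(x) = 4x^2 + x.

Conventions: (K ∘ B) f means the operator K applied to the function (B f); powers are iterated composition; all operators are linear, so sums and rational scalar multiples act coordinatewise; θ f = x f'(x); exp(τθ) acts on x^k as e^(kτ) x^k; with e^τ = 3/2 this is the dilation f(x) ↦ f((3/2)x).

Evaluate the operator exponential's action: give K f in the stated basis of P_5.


the result is g(x) = 9x^2 + (3/2)x

exp(τθ) x^k = e^(kτ) x^k; with e^τ = 3/2 this sends x^k to (3/2)^k x^k
x ↦ 3/2 x
x^2 ↦ 9/4 x^2
applying this coordinatewise to f: exp(τθ) f = 9x^2 + (3/2)x


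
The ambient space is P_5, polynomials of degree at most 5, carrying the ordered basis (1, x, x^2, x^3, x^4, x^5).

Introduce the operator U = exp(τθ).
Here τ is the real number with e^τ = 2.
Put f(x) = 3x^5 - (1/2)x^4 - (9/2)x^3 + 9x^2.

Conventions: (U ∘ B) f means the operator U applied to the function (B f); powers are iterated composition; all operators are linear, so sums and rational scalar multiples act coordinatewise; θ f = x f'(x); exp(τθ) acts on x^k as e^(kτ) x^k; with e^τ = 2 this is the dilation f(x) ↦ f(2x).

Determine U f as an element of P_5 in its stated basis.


exp(τθ) x^k = e^(kτ) x^k; with e^τ = 2 this sends x^k to 2^k x^k
x^2 ↦ 4 x^2
x^3 ↦ 8 x^3
x^4 ↦ 16 x^4
x^5 ↦ 32 x^5
applying this coordinatewise to f: exp(τθ) f = 96x^5 - 8x^4 - 36x^3 + 36x^2

the image equals g(x) = 96x^5 - 8x^4 - 36x^3 + 36x^2


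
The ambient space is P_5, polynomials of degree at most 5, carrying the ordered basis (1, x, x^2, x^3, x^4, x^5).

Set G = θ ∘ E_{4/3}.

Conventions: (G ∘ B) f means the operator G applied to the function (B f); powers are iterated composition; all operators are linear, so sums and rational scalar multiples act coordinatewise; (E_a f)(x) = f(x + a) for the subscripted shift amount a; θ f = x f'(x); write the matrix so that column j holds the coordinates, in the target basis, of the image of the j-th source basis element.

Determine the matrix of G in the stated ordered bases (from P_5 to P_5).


the matrix is [[0, 0, 0, 0, 0, 0]; [0, 1, 8/3, 16/3, 256/27, 1280/81]; [0, 0, 2, 8, 64/3, 1280/27]; [0, 0, 0, 3, 16, 160/3]; [0, 0, 0, 0, 4, 80/3]; [0, 0, 0, 0, 0, 5]] (rows listed top to bottom)

image of 1: 0
image of x: x
image of x^2: 2x^2 + (8/3)x
image of x^3: 3x^3 + 8x^2 + (16/3)x
image of x^4: 4x^4 + 16x^3 + (64/3)x^2 + (256/27)x
image of x^5: 5x^5 + (80/3)x^4 + (160/3)x^3 + (1280/27)x^2 + (1280/81)x
each image's coordinates form column j of the matrix


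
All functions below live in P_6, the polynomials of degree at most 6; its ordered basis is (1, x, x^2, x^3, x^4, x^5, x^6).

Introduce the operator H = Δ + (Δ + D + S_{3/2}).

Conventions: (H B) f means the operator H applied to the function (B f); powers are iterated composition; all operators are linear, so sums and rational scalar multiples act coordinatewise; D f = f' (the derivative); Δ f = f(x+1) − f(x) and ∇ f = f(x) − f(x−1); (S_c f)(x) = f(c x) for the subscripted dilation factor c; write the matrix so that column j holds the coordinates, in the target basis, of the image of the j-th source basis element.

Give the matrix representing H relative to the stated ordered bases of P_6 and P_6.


the matrix is [[1, 3, 2, 2, 2, 2, 2]; [0, 3/2, 6, 6, 8, 10, 12]; [0, 0, 9/4, 9, 12, 20, 30]; [0, 0, 0, 27/8, 12, 20, 40]; [0, 0, 0, 0, 81/16, 15, 30]; [0, 0, 0, 0, 0, 243/32, 18]; [0, 0, 0, 0, 0, 0, 729/64]] (rows listed top to bottom)

image of 1: 1
image of x: (3/2)x + 3
image of x^2: (9/4)x^2 + 6x + 2
image of x^3: (27/8)x^3 + 9x^2 + 6x + 2
image of x^4: (81/16)x^4 + 12x^3 + 12x^2 + 8x + 2
image of x^5: (243/32)x^5 + 15x^4 + 20x^3 + 20x^2 + 10x + 2
image of x^6: (729/64)x^6 + 18x^5 + 30x^4 + 40x^3 + 30x^2 + 12x + 2
each image's coordinates form column j of the matrix


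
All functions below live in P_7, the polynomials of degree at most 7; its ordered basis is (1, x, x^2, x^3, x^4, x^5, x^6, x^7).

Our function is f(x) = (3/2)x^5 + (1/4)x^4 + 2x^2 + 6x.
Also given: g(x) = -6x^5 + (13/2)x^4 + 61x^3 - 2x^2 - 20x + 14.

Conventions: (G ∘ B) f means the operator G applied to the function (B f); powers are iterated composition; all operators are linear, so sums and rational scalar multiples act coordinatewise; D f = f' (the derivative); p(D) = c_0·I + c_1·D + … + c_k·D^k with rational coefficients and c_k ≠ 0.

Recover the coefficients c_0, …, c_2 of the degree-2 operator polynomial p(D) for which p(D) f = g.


D^0 f = (3/2)x^5 + (1/4)x^4 + 2x^2 + 6x
D^1 f = (15/2)x^4 + x^3 + 4x + 6
D^2 f = 30x^3 + 3x^2 + 4
matching coefficients of g against c_0 f + c_1 Df + … from the top degree down determines the c_i
solution: c_0 = -4, c_1 = 1, c_2 = 2

c_0 = -4, c_1 = 1, c_2 = 2


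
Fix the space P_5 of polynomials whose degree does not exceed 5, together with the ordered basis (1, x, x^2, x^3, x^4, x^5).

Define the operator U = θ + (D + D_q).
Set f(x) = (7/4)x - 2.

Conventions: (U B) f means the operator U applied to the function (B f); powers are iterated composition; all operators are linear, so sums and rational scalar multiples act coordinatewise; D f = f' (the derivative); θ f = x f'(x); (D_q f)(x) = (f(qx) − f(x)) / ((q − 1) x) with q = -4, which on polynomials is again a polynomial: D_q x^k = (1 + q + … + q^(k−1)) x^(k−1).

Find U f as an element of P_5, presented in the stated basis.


θ f = (7/4)x
D f = 7/4
D_q f = 7/4
(D + D_q) f = 7/2
(θ + (D + D_q)) f = (7/4)x + 7/2

g(x) = (7/4)x + 7/2


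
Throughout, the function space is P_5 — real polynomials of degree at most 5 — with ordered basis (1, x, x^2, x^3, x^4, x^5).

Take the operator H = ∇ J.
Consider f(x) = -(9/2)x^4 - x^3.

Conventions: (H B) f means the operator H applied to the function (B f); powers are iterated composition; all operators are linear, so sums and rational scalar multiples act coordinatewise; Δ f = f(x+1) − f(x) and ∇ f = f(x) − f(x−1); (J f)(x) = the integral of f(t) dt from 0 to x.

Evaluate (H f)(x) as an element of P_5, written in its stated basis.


g(x) = -(9/2)x^4 + 8x^3 - (15/2)x^2 + (7/2)x - 13/20

J f = -(9/10)x^5 - (1/4)x^4
∇ J f = -(9/2)x^4 + 8x^3 - (15/2)x^2 + (7/2)x - 13/20


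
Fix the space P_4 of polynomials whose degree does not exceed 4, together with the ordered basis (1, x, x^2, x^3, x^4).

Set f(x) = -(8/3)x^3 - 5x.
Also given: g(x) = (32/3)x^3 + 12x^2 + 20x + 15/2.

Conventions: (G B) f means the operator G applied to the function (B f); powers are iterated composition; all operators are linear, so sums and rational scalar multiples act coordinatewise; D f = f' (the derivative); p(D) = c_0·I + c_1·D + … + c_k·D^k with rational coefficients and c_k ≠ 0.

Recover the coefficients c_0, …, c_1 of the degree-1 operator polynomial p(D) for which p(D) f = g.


p(D) = -4·I − (3/2)·D, i.e. c_0 = -4, c_1 = -3/2

D^0 f = -(8/3)x^3 - 5x
D^1 f = -8x^2 - 5
matching coefficients of g against c_0 f + c_1 Df + … from the top degree down determines the c_i
solution: c_0 = -4, c_1 = -3/2


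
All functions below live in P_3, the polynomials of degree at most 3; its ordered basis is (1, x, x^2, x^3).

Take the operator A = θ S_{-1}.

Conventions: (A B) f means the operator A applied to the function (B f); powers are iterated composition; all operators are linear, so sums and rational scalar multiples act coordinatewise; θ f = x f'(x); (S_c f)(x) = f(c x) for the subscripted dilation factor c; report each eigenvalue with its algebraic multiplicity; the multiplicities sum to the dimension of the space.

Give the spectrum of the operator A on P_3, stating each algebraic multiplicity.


λ = -3 (multiplicity 1), λ = -1 (multiplicity 1), λ = 0 (multiplicity 1), λ = 2 (multiplicity 1)

image of 1: 0
image of x: -x
image of x^2: 2x^2
image of x^3: -3x^3
the matrix is upper triangular; its diagonal is (0, -1, 2, -3)
for a triangular matrix the eigenvalues are the diagonal entries, with algebraic multiplicity their repetition count


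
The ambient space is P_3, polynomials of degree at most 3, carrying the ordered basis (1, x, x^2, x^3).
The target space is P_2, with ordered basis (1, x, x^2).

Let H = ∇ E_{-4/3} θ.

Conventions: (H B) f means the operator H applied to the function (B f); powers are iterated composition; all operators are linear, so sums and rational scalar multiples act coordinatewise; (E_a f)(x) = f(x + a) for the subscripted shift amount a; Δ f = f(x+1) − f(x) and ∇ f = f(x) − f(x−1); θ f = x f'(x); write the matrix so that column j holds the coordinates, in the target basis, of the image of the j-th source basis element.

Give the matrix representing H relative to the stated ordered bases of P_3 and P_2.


the matrix is [[0, 1, -22/3, 31]; [0, 0, 4, -33]; [0, 0, 0, 9]] (rows listed top to bottom)

image of 1: 0
image of x: 1
image of x^2: 4x - 22/3
image of x^3: 9x^2 - 33x + 31
each image's coordinates form column j of the matrix


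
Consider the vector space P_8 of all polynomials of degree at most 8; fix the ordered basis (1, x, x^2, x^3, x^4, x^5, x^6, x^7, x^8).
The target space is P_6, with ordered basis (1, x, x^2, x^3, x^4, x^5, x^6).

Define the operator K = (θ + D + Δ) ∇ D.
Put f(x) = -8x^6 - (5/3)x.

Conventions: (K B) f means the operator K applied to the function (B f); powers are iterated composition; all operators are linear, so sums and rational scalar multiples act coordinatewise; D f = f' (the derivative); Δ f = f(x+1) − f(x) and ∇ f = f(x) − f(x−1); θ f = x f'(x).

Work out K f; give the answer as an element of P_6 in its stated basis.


D f = -48x^5 - 5/3
∇ D f = -240x^4 + 480x^3 - 480x^2 + 240x - 48
θ (∇ D) f = -960x^4 + 1440x^3 - 960x^2 + 240x
D (∇ D) f = -960x^3 + 1440x^2 - 960x + 240
Δ (∇ D) f = -960x^3 - 480x
(θ + D + Δ) (∇ D) f = -960x^4 - 480x^3 + 480x^2 - 1200x + 240

the result is g(x) = -960x^4 - 480x^3 + 480x^2 - 1200x + 240


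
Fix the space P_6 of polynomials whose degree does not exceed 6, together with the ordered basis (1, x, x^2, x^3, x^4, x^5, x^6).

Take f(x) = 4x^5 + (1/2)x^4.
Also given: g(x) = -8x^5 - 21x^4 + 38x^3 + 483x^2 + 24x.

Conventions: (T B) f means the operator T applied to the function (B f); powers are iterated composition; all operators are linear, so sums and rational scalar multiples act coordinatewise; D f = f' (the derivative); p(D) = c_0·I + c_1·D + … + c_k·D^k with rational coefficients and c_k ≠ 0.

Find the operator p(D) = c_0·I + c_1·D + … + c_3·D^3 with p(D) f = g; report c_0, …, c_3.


D^0 f = 4x^5 + (1/2)x^4
D^1 f = 20x^4 + 2x^3
D^2 f = 80x^3 + 6x^2
D^3 f = 240x^2 + 12x
matching coefficients of g against c_0 f + c_1 Df + … from the top degree down determines the c_i
solution: c_0 = -2, c_1 = -1, c_2 = 1/2, c_3 = 2

p(D) = -2·I − D + (1/2)·D^2 + 2·D^3, i.e. c_0 = -2, c_1 = -1, c_2 = 1/2, c_3 = 2


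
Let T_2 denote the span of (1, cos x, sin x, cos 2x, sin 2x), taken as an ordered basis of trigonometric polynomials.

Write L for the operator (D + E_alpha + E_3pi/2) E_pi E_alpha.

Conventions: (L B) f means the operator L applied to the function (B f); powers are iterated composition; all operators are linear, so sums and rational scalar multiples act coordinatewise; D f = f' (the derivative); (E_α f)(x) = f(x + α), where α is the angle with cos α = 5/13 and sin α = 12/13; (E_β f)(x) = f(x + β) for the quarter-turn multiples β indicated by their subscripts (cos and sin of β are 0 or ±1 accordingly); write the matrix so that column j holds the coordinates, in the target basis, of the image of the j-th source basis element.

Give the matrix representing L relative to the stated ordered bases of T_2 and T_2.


image of 1: 2
image of cos x: (119/169)cos x + (120/169)sin x
image of sin x: -(120/169)cos x + (119/169)sin x
image of cos 2x: -(20688/28561)cos 2x + (89062/28561)sin 2x
image of sin 2x: -(89062/28561)cos 2x - (20688/28561)sin 2x
each image's coordinates form column j of the matrix

the matrix is [[2, 0, 0, 0, 0]; [0, 119/169, -120/169, 0, 0]; [0, 120/169, 119/169, 0, 0]; [0, 0, 0, -20688/28561, -89062/28561]; [0, 0, 0, 89062/28561, -20688/28561]] (rows listed top to bottom)


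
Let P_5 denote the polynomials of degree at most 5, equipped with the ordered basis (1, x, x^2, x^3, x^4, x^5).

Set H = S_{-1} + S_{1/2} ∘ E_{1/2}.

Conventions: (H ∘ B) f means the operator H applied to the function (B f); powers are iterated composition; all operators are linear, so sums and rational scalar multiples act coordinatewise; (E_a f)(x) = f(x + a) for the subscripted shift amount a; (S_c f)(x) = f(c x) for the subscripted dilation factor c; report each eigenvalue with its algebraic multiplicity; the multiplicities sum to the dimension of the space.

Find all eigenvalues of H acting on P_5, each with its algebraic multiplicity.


image of 1: 2
image of x: -(1/2)x + 1/2
image of x^2: (5/4)x^2 + (1/2)x + 1/4
image of x^3: -(7/8)x^3 + (3/8)x^2 + (3/8)x + 1/8
image of x^4: (17/16)x^4 + (1/4)x^3 + (3/8)x^2 + (1/4)x + 1/16
image of x^5: -(31/32)x^5 + (5/32)x^4 + (5/16)x^3 + (5/16)x^2 + (5/32)x + 1/32
the matrix is upper triangular; its diagonal is (2, -1/2, 5/4, -7/8, 17/16, -31/32)
for a triangular matrix the eigenvalues are the diagonal entries, with algebraic multiplicity their repetition count

λ = -31/32 (multiplicity 1), λ = -7/8 (multiplicity 1), λ = -1/2 (multiplicity 1), λ = 17/16 (multiplicity 1), λ = 5/4 (multiplicity 1), λ = 2 (multiplicity 1)


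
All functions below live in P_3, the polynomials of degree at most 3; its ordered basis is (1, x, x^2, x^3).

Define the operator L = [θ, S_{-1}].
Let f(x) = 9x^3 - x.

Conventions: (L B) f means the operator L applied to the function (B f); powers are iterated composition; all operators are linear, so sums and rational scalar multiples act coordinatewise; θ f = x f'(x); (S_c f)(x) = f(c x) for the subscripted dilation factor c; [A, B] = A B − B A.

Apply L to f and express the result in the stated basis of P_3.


g(x) = 0

S_{-1} f = -9x^3 + x
θ S_{-1} f = -27x^3 + x
θ f = 27x^3 - x
S_{-1} θ f = -27x^3 + x
[θ, S_{-1}] f = 0


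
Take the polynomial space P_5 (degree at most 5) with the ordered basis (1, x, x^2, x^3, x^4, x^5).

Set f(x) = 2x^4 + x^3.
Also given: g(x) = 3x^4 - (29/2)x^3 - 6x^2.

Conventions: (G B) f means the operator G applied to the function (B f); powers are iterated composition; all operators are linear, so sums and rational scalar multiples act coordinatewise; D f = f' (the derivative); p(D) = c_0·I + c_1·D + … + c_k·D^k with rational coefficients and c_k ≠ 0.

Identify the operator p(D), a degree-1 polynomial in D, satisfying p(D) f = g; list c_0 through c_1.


D^0 f = 2x^4 + x^3
D^1 f = 8x^3 + 3x^2
matching coefficients of g against c_0 f + c_1 Df + … from the top degree down determines the c_i
solution: c_0 = 3/2, c_1 = -2

c_0 = 3/2, c_1 = -2


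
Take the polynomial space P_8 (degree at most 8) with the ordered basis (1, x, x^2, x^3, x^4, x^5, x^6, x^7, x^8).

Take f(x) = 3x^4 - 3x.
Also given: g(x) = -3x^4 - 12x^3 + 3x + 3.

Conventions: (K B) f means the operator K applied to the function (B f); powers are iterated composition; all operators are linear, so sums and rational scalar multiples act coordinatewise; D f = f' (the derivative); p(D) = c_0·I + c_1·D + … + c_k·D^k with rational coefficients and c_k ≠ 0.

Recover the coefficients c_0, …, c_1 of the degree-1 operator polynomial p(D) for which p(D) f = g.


D^0 f = 3x^4 - 3x
D^1 f = 12x^3 - 3
matching coefficients of g against c_0 f + c_1 Df + … from the top degree down determines the c_i
solution: c_0 = -1, c_1 = -1

p(D) = -I − D, i.e. c_0 = -1, c_1 = -1


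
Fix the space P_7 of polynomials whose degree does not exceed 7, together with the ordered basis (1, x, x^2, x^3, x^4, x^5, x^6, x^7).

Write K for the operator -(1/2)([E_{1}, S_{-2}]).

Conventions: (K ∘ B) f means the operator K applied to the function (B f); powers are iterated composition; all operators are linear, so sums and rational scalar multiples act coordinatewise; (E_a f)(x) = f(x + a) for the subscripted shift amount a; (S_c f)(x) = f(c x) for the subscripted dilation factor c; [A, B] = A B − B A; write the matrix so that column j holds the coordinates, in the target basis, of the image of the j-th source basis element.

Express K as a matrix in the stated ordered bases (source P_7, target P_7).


the matrix is [[0, 3/2, -3/2, 9/2, -15/2, 33/2, -63/2, 129/2]; [0, 0, -6, 9, -36, 75, -198, 441]; [0, 0, 0, 18, -36, 180, -450, 1386]; [0, 0, 0, 0, -48, 120, -720, 2100]; [0, 0, 0, 0, 0, 120, -360, 2520]; [0, 0, 0, 0, 0, 0, -288, 1008]; [0, 0, 0, 0, 0, 0, 0, 672]; [0, 0, 0, 0, 0, 0, 0, 0]] (rows listed top to bottom)

image of 1: 0
image of x: 3/2
image of x^2: -6x - 3/2
image of x^3: 18x^2 + 9x + 9/2
image of x^4: -48x^3 - 36x^2 - 36x - 15/2
image of x^5: 120x^4 + 120x^3 + 180x^2 + 75x + 33/2
image of x^6: -288x^5 - 360x^4 - 720x^3 - 450x^2 - 198x - 63/2
image of x^7: 672x^6 + 1008x^5 + 2520x^4 + 2100x^3 + 1386x^2 + 441x + 129/2
each image's coordinates form column j of the matrix


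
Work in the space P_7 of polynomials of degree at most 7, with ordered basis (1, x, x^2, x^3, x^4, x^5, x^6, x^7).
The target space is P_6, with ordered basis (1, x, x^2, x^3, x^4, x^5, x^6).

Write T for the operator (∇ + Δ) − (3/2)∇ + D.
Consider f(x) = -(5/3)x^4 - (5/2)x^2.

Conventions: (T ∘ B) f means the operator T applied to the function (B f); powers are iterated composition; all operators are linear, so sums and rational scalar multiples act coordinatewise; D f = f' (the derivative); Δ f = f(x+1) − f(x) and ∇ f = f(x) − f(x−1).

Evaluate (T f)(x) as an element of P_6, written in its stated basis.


g(x) = -10x^3 - 15x^2 - (65/6)x - 25/4

∇ f = -(20/3)x^3 + 10x^2 - (35/3)x + 25/6
Δ f = -(20/3)x^3 - 10x^2 - (35/3)x - 25/6
(∇ + Δ) f = -(40/3)x^3 - (70/3)x
∇ f = -(20/3)x^3 + 10x^2 - (35/3)x + 25/6
(-(3/2)∇) f = 10x^3 - 15x^2 + (35/2)x - 25/4
D f = -(20/3)x^3 - 5x
((∇ + Δ) − (3/2)∇ + D) f = -10x^3 - 15x^2 - (65/6)x - 25/4


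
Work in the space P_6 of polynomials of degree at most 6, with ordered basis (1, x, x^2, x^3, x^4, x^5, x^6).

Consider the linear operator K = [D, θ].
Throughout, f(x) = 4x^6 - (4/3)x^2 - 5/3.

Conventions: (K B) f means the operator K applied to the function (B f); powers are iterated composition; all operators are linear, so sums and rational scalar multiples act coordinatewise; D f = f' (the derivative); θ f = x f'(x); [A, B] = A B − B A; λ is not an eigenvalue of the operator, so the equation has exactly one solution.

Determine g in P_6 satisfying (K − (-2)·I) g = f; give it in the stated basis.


write g with unknown coordinates in the stated basis and equate coefficients in (K − (-2)·I) g = f
solving from the highest basis element down gives g = 2x^6 - 6x^5 + 15x^4 - 30x^3 + (133/3)x^2 - (133/3)x + 64/3
check: K g = 12x^5 - 30x^4 + 60x^3 - 90x^2 + (266/3)x - 133/3
so K g − (-2)·g = 4x^6 - (4/3)x^2 - 5/3 = f ✓

the image equals g(x) = 2x^6 - 6x^5 + 15x^4 - 30x^3 + (133/3)x^2 - (133/3)x + 64/3


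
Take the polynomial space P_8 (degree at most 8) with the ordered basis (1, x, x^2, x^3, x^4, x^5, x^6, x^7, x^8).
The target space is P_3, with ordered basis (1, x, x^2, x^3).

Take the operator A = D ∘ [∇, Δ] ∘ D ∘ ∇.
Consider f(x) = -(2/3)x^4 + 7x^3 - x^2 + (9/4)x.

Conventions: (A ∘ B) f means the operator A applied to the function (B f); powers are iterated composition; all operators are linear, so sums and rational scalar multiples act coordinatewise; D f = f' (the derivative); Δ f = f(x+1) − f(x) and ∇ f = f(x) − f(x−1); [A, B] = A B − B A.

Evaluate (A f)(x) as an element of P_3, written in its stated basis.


∇ f = -(8/3)x^3 + 25x^2 - (77/3)x + 131/12
D ∇ f = -8x^2 + 50x - 77/3
Δ (D ∘ ∇) f = -16x + 42
∇ Δ (D ∘ ∇) f = -16
∇ (D ∘ ∇) f = -16x + 58
Δ ∇ (D ∘ ∇) f = -16
[∇, Δ] (D ∘ ∇) f = 0
D [∇, Δ] (D ∘ ∇) f = 0

the image equals g(x) = 0


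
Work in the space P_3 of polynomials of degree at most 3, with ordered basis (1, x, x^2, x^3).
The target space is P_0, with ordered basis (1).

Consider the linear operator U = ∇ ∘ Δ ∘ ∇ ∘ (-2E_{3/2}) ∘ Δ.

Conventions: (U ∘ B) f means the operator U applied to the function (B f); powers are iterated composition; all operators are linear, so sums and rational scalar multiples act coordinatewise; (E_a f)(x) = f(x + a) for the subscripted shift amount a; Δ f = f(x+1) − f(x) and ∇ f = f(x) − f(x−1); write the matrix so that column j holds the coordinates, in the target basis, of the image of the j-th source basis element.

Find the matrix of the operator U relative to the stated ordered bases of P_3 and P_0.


the matrix is [[0, 0, 0, 0]] (rows listed top to bottom)

image of 1: 0
image of x: 0
image of x^2: 0
image of x^3: 0
each image's coordinates form column j of the matrix


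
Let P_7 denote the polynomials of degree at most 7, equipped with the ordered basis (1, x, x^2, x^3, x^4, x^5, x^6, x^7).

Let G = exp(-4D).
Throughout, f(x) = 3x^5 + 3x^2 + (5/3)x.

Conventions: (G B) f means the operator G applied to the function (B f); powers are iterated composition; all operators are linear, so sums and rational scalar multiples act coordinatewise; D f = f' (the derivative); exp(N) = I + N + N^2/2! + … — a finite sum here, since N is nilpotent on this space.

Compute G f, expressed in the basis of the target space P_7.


order-1 term: -60x^4 - 24x - 20/3
order-2 term: 480x^3 + 48
order-3 term: -1920x^2
order-4 term: 3840x
order-5 term: -3072
the series for exp(-4D) f terminates at order 5
exp(-4D) f = 3x^5 - 60x^4 + 480x^3 - 1917x^2 + (11453/3)x - 9092/3

the image equals g(x) = 3x^5 - 60x^4 + 480x^3 - 1917x^2 + (11453/3)x - 9092/3


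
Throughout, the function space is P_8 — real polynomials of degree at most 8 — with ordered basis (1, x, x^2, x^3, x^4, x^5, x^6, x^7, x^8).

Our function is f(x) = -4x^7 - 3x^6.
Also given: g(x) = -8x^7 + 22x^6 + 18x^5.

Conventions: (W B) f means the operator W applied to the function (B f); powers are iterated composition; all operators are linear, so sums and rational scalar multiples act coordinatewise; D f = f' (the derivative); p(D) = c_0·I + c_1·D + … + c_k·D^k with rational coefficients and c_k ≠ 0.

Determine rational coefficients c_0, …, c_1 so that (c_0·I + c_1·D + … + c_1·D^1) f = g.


p(D) = 2·I − D, i.e. c_0 = 2, c_1 = -1

D^0 f = -4x^7 - 3x^6
D^1 f = -28x^6 - 18x^5
matching coefficients of g against c_0 f + c_1 Df + … from the top degree down determines the c_i
solution: c_0 = 2, c_1 = -1


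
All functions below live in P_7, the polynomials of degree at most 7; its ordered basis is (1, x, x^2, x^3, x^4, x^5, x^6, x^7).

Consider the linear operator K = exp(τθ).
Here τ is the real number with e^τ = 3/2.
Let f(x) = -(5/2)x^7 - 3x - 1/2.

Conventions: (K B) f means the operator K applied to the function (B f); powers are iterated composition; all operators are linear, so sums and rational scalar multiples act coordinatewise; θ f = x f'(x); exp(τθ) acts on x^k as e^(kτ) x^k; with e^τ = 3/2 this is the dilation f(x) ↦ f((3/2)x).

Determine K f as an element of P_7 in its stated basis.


the image equals g(x) = -(10935/256)x^7 - (9/2)x - 1/2

exp(τθ) x^k = e^(kτ) x^k; with e^τ = 3/2 this sends x^k to (3/2)^k x^k
x ↦ 3/2 x
x^7 ↦ 2187/128 x^7
applying this coordinatewise to f: exp(τθ) f = -(10935/256)x^7 - (9/2)x - 1/2


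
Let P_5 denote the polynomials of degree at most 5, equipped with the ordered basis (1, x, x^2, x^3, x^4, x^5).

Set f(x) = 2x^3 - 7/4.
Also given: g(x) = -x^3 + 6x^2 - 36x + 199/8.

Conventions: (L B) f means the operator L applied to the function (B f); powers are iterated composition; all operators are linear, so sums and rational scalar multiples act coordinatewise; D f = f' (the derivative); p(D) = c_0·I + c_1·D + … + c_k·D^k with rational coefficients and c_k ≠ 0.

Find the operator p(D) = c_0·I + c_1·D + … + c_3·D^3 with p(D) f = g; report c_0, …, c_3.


D^0 f = 2x^3 - 7/4
D^1 f = 6x^2
D^2 f = 12x
D^3 f = 12
matching coefficients of g against c_0 f + c_1 Df + … from the top degree down determines the c_i
solution: c_0 = -1/2, c_1 = 1, c_2 = -3, c_3 = 2

p(D) = -(1/2)·I + D − 3·D^2 + 2·D^3, i.e. c_0 = -1/2, c_1 = 1, c_2 = -3, c_3 = 2


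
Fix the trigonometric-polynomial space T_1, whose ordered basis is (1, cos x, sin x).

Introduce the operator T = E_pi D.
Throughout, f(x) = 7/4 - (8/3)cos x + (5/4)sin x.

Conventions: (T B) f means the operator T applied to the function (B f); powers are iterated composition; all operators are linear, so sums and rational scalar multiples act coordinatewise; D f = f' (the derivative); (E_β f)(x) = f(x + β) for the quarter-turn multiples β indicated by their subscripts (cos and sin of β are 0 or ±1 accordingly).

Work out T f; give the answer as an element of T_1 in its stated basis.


the image equals g(x) = -(5/4)cos x - (8/3)sin x

D f = (5/4)cos x + (8/3)sin x
E_pi D f = -(5/4)cos x - (8/3)sin x


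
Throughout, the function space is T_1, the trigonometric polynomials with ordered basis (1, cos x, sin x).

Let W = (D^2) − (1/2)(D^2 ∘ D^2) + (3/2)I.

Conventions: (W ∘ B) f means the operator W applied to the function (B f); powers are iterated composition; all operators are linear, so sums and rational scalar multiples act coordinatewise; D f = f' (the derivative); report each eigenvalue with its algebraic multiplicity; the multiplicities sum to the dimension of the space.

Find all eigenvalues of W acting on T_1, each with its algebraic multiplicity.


λ = 0 (multiplicity 2), λ = 3/2 (multiplicity 1)

image of 1: 3/2
image of cos x: 0
image of sin x: 0
the matrix is diagonal; its diagonal is (3/2, 0, 0)
for a triangular matrix the eigenvalues are the diagonal entries, with algebraic multiplicity their repetition count


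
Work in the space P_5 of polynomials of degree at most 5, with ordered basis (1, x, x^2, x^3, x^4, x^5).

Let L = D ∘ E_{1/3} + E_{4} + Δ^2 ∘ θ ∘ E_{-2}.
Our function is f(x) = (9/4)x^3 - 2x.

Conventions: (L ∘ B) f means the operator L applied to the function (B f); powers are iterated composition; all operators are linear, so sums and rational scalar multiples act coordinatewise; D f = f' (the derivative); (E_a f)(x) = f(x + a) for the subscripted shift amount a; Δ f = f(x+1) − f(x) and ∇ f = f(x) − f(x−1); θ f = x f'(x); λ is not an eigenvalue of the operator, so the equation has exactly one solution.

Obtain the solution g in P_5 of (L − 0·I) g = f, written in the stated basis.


write g with unknown coordinates in the stated basis and equate coefficients in (L − 0·I) g = f
solving from the highest basis element down gives g = (9/4)x^3 - (135/4)x^2 + (365/2)x - 1385/4
check: L g = (9/4)x^3 - 2x
so L g − 0·g = (9/4)x^3 - 2x = f ✓

the result is g(x) = (9/4)x^3 - (135/4)x^2 + (365/2)x - 1385/4


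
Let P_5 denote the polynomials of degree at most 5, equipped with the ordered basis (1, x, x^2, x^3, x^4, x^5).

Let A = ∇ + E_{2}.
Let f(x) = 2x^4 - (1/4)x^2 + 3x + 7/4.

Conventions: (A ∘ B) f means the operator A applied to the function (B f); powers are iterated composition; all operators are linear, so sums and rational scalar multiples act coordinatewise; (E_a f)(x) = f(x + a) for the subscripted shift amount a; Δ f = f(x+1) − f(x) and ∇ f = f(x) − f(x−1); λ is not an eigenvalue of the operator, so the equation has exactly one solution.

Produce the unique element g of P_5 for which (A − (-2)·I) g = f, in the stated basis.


write g with unknown coordinates in the stated basis and equate coefficients in (A − (-2)·I) g = f
solving from the highest basis element down gives g = (2/3)x^4 - (8/3)x^3 + (47/12)x^2 - (41/6)x + 49/6
check: A g = (2/3)x^4 + (16/3)x^3 - (97/12)x^2 + (50/3)x - 175/12
so A g − (-2)·g = 2x^4 - (1/4)x^2 + 3x + 7/4 = f ✓

the result is g(x) = (2/3)x^4 - (8/3)x^3 + (47/12)x^2 - (41/6)x + 49/6


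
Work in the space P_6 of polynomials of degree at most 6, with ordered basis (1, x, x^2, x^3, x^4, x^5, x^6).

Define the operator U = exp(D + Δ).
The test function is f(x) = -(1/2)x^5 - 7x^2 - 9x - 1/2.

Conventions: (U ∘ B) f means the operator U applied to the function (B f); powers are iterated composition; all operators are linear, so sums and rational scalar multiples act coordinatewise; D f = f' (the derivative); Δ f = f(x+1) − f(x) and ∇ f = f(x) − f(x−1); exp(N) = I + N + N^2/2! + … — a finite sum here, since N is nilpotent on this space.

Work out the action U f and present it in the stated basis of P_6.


order-1 term: -5x^4 - 5x^3 - 5x^2 - (61/2)x - 51/2
order-2 term: -20x^3 - 30x^2 - (55/2)x - 38
order-3 term: -40x^2 - 60x - 35
order-4 term: -40x - 40
order-5 term: -16
the series for exp(D + Δ) f terminates at order 5
exp(D + Δ) f = -(1/2)x^5 - 5x^4 - 25x^3 - 82x^2 - 167x - 155

the result is g(x) = -(1/2)x^5 - 5x^4 - 25x^3 - 82x^2 - 167x - 155


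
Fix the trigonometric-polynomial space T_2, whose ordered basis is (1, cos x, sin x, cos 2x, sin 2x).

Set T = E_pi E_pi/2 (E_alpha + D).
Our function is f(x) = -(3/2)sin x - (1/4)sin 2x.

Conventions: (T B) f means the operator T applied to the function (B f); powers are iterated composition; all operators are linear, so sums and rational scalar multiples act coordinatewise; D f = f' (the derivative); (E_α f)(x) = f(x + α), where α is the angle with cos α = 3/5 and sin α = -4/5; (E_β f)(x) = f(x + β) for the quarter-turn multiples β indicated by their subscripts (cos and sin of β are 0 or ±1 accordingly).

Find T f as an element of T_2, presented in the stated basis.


E_alpha f = (6/5)cos x - (9/10)sin x + (6/25)cos 2x + (7/100)sin 2x
D f = -(3/2)cos x - (1/2)cos 2x
(E_alpha + D) f = -(3/10)cos x - (9/10)sin x - (13/50)cos 2x + (7/100)sin 2x
E_pi/2 (E_alpha + D) f = -(9/10)cos x + (3/10)sin x + (13/50)cos 2x - (7/100)sin 2x
E_pi E_pi/2 (E_alpha + D) f = (9/10)cos x - (3/10)sin x + (13/50)cos 2x - (7/100)sin 2x

g(x) = (9/10)cos x - (3/10)sin x + (13/50)cos 2x - (7/100)sin 2x


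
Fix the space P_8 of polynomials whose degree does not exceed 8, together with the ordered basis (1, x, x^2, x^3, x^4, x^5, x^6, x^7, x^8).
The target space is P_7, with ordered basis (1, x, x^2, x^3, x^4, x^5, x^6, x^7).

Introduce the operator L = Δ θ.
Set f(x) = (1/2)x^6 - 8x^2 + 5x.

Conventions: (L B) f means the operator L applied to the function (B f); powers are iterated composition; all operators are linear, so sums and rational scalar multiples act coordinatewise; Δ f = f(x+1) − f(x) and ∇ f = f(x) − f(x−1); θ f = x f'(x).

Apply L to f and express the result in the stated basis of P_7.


θ f = 3x^6 - 16x^2 + 5x
Δ θ f = 18x^5 + 45x^4 + 60x^3 + 45x^2 - 14x - 8

the image equals g(x) = 18x^5 + 45x^4 + 60x^3 + 45x^2 - 14x - 8


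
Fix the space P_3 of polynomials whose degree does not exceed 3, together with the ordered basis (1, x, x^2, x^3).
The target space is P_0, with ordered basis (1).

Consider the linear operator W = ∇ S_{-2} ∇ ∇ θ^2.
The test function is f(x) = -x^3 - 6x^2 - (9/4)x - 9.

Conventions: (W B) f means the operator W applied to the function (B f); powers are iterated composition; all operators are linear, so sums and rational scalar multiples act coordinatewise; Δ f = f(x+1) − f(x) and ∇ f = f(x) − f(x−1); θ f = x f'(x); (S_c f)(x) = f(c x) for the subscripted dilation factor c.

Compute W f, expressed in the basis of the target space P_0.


the image equals g(x) = 108

θ f = -3x^3 - 12x^2 - (9/4)x
θ θ f = -9x^3 - 24x^2 - (9/4)x
∇ θ^2 f = -27x^2 - 21x + 51/4
∇ ∇ θ^2 f = -54x + 6
S_{-2} ∇ ∇ θ^2 f = 108x + 6
∇ (S_{-2} ∇ ∇) θ^2 f = 108


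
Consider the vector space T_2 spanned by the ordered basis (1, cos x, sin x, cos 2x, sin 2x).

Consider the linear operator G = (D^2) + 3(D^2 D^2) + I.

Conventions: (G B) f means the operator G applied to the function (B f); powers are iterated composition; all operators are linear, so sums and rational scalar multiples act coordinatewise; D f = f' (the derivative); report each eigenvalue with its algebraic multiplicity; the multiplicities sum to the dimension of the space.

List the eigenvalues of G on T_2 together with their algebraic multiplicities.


image of 1: 1
image of cos x: 3cos x
image of sin x: 3sin x
image of cos 2x: 45cos 2x
image of sin 2x: 45sin 2x
the matrix is diagonal; its diagonal is (1, 3, 3, 45, 45)
for a triangular matrix the eigenvalues are the diagonal entries, with algebraic multiplicity their repetition count

λ = 1 (multiplicity 1), λ = 3 (multiplicity 2), λ = 45 (multiplicity 2)


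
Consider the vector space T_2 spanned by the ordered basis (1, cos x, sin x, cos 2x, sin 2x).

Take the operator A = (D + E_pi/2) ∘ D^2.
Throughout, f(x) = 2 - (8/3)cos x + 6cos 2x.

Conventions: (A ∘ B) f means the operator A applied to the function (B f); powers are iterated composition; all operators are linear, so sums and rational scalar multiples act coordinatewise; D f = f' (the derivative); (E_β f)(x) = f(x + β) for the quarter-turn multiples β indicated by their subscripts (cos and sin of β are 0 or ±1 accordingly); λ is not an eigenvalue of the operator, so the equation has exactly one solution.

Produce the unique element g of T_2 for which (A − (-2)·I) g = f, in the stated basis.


write g with unknown coordinates in the stated basis and equate coefficients in (A − (-2)·I) g = f
solving from the highest basis element down gives g = 1 - (2/3)cos x + (2/3)sin x + (9/25)cos 2x - (12/25)sin 2x
check: A g = -(4/3)cos x - (4/3)sin x + (132/25)cos 2x + (24/25)sin 2x
so A g − (-2)·g = 2 - (8/3)cos x + 6cos 2x = f ✓

the result is g(x) = 1 - (2/3)cos x + (2/3)sin x + (9/25)cos 2x - (12/25)sin 2x


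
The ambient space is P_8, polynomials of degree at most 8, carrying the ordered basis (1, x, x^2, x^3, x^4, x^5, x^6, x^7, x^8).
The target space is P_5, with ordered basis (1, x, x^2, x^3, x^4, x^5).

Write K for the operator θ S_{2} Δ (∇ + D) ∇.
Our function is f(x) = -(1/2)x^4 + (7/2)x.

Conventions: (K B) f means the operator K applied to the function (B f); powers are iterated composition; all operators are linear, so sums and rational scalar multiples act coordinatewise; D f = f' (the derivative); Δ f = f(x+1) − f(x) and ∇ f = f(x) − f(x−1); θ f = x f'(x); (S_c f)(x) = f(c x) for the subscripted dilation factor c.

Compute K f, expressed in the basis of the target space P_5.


the image equals g(x) = -48x

∇ f = -2x^3 + 3x^2 - 2x + 4
∇ ∇ f = -6x^2 + 12x - 7
D ∇ f = -6x^2 + 6x - 2
(∇ + D) ∇ f = -12x^2 + 18x - 9
Δ (∇ + D) ∇ f = -24x + 6
S_{2} (Δ (∇ + D)) ∇ f = -48x + 6
θ (S_{2} Δ (∇ + D) ∇) f = -48x


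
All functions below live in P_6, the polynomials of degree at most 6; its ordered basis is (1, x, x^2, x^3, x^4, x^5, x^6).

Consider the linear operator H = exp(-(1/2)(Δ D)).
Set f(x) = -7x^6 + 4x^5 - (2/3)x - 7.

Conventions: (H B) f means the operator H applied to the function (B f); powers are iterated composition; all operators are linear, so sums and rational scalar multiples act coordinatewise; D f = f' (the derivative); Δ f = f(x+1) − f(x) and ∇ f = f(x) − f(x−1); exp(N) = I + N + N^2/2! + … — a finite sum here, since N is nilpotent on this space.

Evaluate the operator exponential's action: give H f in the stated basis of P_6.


order-1 term: 105x^4 + 170x^3 + 150x^2 + 65x + 11
order-2 term: -315x^2 - 570x - 615/2
order-3 term: 105
the series for exp(-(1/2)(Δ D)) f terminates at order 3
exp(-(1/2)(Δ D)) f = -7x^6 + 4x^5 + 105x^4 + 170x^3 - 165x^2 - (1517/3)x - 397/2

the result is g(x) = -7x^6 + 4x^5 + 105x^4 + 170x^3 - 165x^2 - (1517/3)x - 397/2


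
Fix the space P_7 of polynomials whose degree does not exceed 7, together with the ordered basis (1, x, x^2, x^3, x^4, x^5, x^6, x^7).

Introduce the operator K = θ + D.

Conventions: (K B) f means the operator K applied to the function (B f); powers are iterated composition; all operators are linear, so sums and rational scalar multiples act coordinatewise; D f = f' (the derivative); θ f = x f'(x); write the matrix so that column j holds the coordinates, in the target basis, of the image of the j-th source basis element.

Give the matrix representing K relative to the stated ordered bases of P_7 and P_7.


image of 1: 0
image of x: x + 1
image of x^2: 2x^2 + 2x
image of x^3: 3x^3 + 3x^2
image of x^4: 4x^4 + 4x^3
image of x^5: 5x^5 + 5x^4
image of x^6: 6x^6 + 6x^5
image of x^7: 7x^7 + 7x^6
each image's coordinates form column j of the matrix

the matrix is [[0, 1, 0, 0, 0, 0, 0, 0]; [0, 1, 2, 0, 0, 0, 0, 0]; [0, 0, 2, 3, 0, 0, 0, 0]; [0, 0, 0, 3, 4, 0, 0, 0]; [0, 0, 0, 0, 4, 5, 0, 0]; [0, 0, 0, 0, 0, 5, 6, 0]; [0, 0, 0, 0, 0, 0, 6, 7]; [0, 0, 0, 0, 0, 0, 0, 7]] (rows listed top to bottom)


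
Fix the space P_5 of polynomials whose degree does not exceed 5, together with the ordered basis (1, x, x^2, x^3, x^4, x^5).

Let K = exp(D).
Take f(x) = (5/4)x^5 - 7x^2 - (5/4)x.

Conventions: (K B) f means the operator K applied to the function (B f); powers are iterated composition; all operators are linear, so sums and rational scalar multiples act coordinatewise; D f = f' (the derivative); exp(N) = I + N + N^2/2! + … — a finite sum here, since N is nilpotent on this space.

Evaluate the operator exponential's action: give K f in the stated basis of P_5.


the image equals g(x) = (5/4)x^5 + (25/4)x^4 + (25/2)x^3 + (11/2)x^2 - 9x - 7

order-1 term: (25/4)x^4 - 14x - 5/4
order-2 term: (25/2)x^3 - 7
order-3 term: (25/2)x^2
order-4 term: (25/4)x
order-5 term: 5/4
the series for exp(D) f terminates at order 5
exp(D) f = (5/4)x^5 + (25/4)x^4 + (25/2)x^3 + (11/2)x^2 - 9x - 7


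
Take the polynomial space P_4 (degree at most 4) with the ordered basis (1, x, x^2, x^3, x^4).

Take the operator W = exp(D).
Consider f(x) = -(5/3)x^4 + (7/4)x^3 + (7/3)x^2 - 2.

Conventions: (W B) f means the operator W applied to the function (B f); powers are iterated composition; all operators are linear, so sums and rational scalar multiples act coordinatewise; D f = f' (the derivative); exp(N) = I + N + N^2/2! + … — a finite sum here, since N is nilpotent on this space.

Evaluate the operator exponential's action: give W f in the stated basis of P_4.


order-1 term: -(20/3)x^3 + (21/4)x^2 + (14/3)x
order-2 term: -10x^2 + (21/4)x + 7/3
order-3 term: -(20/3)x + 7/4
order-4 term: -5/3
the series for exp(D) f terminates at order 4
exp(D) f = -(5/3)x^4 - (59/12)x^3 - (29/12)x^2 + (13/4)x + 5/12

the image equals g(x) = -(5/3)x^4 - (59/12)x^3 - (29/12)x^2 + (13/4)x + 5/12


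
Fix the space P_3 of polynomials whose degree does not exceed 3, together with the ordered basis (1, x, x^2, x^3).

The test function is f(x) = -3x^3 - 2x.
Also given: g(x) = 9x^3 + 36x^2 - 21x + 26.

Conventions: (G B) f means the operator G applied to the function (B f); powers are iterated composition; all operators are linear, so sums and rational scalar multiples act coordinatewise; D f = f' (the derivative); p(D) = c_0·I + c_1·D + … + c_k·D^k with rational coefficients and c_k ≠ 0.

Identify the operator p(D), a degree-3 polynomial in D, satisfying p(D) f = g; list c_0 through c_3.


D^0 f = -3x^3 - 2x
D^1 f = -9x^2 - 2
D^2 f = -18x
D^3 f = -18
matching coefficients of g against c_0 f + c_1 Df + … from the top degree down determines the c_i
solution: c_0 = -3, c_1 = -4, c_2 = 3/2, c_3 = -1

p(D) = -3·I − 4·D + (3/2)·D^2 − D^3, i.e. c_0 = -3, c_1 = -4, c_2 = 3/2, c_3 = -1
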